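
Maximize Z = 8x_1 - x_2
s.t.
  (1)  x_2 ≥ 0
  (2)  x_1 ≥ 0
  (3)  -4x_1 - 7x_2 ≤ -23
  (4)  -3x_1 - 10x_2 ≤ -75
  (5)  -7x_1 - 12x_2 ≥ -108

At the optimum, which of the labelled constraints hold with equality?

Extreme points and Z = 8x_1 - x_2:
  (0, 15/2) → Z = -15/2
  (0, 9) → Z = -9
  (90/17, 201/34) → Z = 1239/34

The maximum is at (90/17, 201/34). Substituting into each constraint, equality holds for (4) and (5); the remaining constraints have slack.

(4) and (5)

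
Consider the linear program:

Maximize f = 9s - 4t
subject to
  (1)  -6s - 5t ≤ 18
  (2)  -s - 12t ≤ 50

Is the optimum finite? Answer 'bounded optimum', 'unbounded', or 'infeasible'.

unbounded

From the feasible point (34/67, -282/67), moving in the direction (12, -1) keeps every constraint satisfied while f increases without bound.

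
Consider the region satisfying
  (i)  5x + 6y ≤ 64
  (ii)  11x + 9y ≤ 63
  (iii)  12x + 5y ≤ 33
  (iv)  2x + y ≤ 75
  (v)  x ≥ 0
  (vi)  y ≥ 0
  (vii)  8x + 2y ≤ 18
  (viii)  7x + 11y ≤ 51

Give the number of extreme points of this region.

5

Intersecting each pair of boundary lines and keeping only the points that satisfy every inequality leaves:
  (3/2, 3)
  (108/97, 381/97)
  (0, 0)
  (0, 51/11)
  (9/4, 0)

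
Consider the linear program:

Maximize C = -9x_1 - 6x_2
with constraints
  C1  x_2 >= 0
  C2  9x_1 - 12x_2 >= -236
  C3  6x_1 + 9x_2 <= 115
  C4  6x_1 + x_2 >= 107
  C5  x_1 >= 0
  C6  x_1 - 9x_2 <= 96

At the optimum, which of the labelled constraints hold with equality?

Vertices and C = -9x_1 - 6x_2:
  (115/6, 0) → C = -345/2
  (107/6, 0) → C = -321/2
  (53/3, 1) → C = -165

The maximum is at (107/6, 0). Substituting into each constraint, equality holds for C1 and C4; the remaining constraints have slack.

C1 and C4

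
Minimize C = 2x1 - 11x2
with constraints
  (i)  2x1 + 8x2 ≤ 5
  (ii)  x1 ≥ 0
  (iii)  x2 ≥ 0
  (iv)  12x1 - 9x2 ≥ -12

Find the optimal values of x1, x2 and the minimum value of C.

Extreme points and C = 2x1 - 11x2:
  (0, 5/8) → C = -55/8
  (5/2, 0) → C = 5
  (0, 0) → C = 0

At the optimal vertex, 2x1 + 8x2 = 5 and x1 = 0.
Solving simultaneously gives x1 = 0, x2 = 5/8.

x1 = 0, x2 = 5/8, minimum C = -55/8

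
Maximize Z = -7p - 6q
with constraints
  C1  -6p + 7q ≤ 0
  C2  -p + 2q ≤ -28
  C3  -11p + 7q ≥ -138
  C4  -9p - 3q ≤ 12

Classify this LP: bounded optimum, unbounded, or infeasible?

bounded optimum

Vertices and Z = -7p - 6q:
  (16/3, -34/3) → Z = 92/3
  (20/7, -88/7) → Z = 388/7
  (55/16, -229/16) → Z = 989/16
The feasible region has finitely many vertices and no improving ray; the maximum is 989/16 at (55/16, -229/16).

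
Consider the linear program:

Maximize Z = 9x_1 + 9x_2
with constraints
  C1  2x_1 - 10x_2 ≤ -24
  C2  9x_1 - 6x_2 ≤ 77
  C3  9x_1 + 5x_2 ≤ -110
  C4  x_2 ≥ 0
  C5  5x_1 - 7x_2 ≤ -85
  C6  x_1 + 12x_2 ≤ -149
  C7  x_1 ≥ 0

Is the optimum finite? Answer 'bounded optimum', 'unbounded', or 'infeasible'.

The boundaries x_2 = 0 and x_1 + 12x_2 = -149 meet at (-149, 0), but that point violates x_1 ≥ 0. Every candidate vertex is excluded by some other constraint, so the feasible region is empty.

infeasible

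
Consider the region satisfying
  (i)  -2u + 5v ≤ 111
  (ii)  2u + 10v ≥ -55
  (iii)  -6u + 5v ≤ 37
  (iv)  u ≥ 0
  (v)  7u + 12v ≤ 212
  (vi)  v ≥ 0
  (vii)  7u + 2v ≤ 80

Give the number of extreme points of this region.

5

Intersecting each pair of boundary lines and keeping only the points that satisfy every inequality leaves:
  (0, 37/5)
  (616/107, 1531/107)
  (0, 0)
  (268/35, 66/5)
  (80/7, 0)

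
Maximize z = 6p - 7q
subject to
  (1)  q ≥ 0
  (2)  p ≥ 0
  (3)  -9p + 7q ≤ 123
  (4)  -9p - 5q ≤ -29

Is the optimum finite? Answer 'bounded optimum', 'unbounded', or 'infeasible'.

unbounded

From the feasible point (29/9, 0), moving in the direction (1, 0) keeps every constraint satisfied while z increases without bound.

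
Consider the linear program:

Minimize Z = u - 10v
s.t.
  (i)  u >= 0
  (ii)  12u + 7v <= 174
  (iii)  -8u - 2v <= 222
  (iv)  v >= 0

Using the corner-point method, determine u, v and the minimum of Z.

u = 0, v = 174/7, minimum Z = -1740/7

Feasible corners and Z = u - 10v:
  (0, 174/7) → Z = -1740/7
  (0, 0) → Z = 0
  (29/2, 0) → Z = 29/2

The binding constraints are u = 0 and 12u + 7v = 174.
Solving simultaneously gives u = 0, v = 174/7.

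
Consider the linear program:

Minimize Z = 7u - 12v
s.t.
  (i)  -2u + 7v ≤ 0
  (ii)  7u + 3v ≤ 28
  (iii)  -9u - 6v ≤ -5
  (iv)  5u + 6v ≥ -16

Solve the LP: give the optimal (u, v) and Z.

u = 7/15, v = 2/15, minimum Z = 5/3

Corner points and Z = 7u - 12v:
  (196/55, 56/55) → Z = 140/11
  (7/15, 2/15) → Z = 5/3
  (8, -28/3) → Z = 168
  (21/4, -169/24) → Z = 485/4

At the optimal vertex, -2u + 7v = 0 and -9u - 6v = -5.
Solving simultaneously gives u = 7/15, v = 2/15.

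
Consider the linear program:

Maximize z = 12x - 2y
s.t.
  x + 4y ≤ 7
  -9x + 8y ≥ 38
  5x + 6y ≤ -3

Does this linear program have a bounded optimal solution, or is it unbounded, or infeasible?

bounded optimum

Feasible corners and z = 12x - 2y:
  (-27/7, 19/7) → z = -362/7
  (-126/47, 163/94) → z = -1675/47
The feasible region has finitely many vertices and no improving ray; the maximum is -1675/47 at (-126/47, 163/94).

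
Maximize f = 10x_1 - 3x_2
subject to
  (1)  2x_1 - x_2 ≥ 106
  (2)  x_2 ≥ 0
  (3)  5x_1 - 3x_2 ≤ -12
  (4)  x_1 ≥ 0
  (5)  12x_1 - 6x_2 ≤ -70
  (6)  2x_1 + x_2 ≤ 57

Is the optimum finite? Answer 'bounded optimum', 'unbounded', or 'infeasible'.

infeasible

Constraints 2x_1 - x_2 ≥ 106 and 12x_1 - 6x_2 ≤ -70 have parallel boundaries but demand opposite sides — no point can satisfy both, so the region is empty.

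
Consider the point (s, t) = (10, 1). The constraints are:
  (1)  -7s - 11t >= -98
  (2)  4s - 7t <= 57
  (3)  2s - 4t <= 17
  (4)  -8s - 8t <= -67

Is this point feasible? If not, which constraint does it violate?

(1): -81 ≥ -98 ✓
(2): 33 ≤ 57 ✓
(3): 16 ≤ 17 ✓
(4): -88 ≤ -67 ✓

feasible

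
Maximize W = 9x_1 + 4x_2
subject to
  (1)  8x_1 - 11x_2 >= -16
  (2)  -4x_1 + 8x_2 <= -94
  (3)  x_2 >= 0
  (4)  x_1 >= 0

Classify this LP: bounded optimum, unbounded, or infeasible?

unbounded

From the feasible point (47/2, 0), moving in the direction (8, 4) keeps every constraint satisfied while W increases without bound.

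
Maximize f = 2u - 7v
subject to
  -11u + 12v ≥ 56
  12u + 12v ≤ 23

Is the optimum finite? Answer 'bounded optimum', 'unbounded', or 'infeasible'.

From the feasible point (-33/23, 925/276), moving in the direction (-12, -11) keeps every constraint satisfied while f increases without bound.

unbounded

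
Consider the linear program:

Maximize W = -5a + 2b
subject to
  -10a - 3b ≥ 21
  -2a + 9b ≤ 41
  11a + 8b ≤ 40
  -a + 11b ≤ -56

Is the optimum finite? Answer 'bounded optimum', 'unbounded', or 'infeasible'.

From the feasible point (-63/113, -581/113), moving in the direction (-9, -2) keeps every constraint satisfied while W increases without bound.

unbounded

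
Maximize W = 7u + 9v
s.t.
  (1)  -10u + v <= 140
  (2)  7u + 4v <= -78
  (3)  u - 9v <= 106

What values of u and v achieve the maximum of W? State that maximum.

u = -638/47, v = 200/47, maximum W = -2666/47

Vertices and W = 7u + 9v:
  (-638/47, 200/47) → W = -2666/47
  (-1366/89, -1200/89) → W = -20362/89
  (-278/67, -820/67) → W = -9326/67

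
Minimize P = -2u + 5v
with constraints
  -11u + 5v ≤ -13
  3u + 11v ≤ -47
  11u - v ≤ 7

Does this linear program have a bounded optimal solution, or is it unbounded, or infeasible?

From the feasible point (-23/34, -139/34), moving in the direction (-1, -11) keeps every constraint satisfied while P decreases without bound.

unbounded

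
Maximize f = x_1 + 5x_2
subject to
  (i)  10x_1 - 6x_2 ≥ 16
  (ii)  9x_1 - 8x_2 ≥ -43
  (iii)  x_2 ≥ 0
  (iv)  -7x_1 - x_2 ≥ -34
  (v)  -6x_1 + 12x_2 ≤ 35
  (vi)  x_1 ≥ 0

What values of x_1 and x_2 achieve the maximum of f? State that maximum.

Feasible corners and f = x_1 + 5x_2:
  (8/5, 0) → f = 8/5
  (55/13, 57/13) → f = 340/13
  (34/7, 0) → f = 34/7

x_1 = 55/13, x_2 = 57/13, maximum f = 340/13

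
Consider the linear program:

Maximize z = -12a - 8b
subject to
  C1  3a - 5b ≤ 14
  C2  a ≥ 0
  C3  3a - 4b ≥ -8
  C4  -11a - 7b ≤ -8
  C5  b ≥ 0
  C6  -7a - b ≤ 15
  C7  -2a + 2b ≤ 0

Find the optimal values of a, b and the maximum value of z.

a = 8/11, b = 0, maximum z = -96/11

Vertices and z = -12a - 8b:
  (14/3, 0) → z = -56
  (8, 8) → z = -160
  (8/11, 0) → z = -96/11
  (4/9, 4/9) → z = -80/9
The feasible region is unbounded (it extends along (4, 3), (5, 3)), but z strictly decreases along every unbounded feasible direction, so there is no improving ray and the maximum is attained at a vertex.

At the optimal vertex, -11a - 7b = -8 and b = 0.
Solving simultaneously gives a = 8/11, b = 0.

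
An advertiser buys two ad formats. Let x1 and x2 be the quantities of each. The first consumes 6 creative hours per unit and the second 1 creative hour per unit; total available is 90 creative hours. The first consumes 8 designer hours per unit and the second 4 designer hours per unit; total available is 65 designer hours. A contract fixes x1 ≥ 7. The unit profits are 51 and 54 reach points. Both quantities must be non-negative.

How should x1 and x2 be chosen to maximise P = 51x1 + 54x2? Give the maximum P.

Vertices and P = 51x1 + 54x2:
  (65/8, 0) → P = 3315/8
  (7, 0) → P = 357
  (7, 9/4) → P = 957/2

The optimum lies where 8x1 + 4x2 = 65 and x1 = 7.
Solving simultaneously gives x1 = 7, x2 = 9/4.

x1 = 7, x2 = 9/4, maximum P = 957/2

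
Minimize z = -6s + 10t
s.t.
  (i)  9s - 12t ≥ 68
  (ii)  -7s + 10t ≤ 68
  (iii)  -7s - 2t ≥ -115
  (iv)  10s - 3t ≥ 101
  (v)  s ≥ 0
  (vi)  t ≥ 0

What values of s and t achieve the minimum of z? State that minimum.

Extreme points and z = -6s + 10t:
  (758/51, 559/102) → z = -1753/51
  (336/31, 229/93) → z = -3758/93
  (115/7, 0) → z = -690/7
  (101/10, 0) → z = -303/5

The optimum lies where -7s - 2t = -115 and t = 0.
Solving simultaneously gives s = 115/7, t = 0.

s = 115/7, t = 0, minimum z = -690/7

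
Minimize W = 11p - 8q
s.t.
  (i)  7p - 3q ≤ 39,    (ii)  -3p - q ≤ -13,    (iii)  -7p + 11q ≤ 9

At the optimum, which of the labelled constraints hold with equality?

Feasible corners and W = 11p - 8q:
  (39/8, -13/8) → W = 533/8
  (57/7, 6) → W = 291/7
  (67/20, 59/20) → W = 53/4

The minimum is at (67/20, 59/20). Substituting into each constraint, equality holds for (ii) and (iii); the remaining constraints have slack.

(ii) and (iii)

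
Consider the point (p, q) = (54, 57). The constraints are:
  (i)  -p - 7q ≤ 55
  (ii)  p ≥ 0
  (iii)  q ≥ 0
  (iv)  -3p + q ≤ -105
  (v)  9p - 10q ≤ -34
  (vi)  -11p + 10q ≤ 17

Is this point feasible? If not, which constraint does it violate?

(i): -453 ≤ 55 ✓
(ii): 54 ≥ 0 ✓
(iii): 57 ≥ 0 ✓
(iv): -105 ≤ -105 ✓
(v): -84 ≤ -34 ✓
(vi): -24 ≤ 17 ✓

feasible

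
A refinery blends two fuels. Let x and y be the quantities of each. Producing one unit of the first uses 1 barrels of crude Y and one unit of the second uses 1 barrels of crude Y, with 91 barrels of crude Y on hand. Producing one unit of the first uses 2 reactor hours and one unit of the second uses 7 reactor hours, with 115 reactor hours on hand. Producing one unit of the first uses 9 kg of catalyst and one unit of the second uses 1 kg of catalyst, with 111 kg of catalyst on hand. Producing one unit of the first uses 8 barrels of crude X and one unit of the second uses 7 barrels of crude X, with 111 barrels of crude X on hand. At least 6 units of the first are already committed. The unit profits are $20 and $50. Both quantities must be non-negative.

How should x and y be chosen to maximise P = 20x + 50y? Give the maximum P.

Extreme points and P = 20x + 50y:
  (37/3, 0) → P = 740/3
  (6, 0) → P = 120
  (666/55, 111/55) → P = 3774/11
  (6, 9) → P = 570

At the optimal vertex, 8x + 7y = 111 and x = 6.
Solving simultaneously gives x = 6, y = 9.

x = 6, y = 9, maximum P = 570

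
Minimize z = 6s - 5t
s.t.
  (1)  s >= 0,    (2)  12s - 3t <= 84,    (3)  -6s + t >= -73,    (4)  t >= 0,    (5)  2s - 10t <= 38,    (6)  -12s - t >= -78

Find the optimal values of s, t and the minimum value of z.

s = 0, t = 78, minimum z = -390

Vertices and z = 6s - 5t:
  (0, 0) → z = 0
  (0, 78) → z = -390
  (13/2, 0) → z = 39

The optimum lies where s = 0 and -12s - t = -78.
Solving simultaneously gives s = 0, t = 78.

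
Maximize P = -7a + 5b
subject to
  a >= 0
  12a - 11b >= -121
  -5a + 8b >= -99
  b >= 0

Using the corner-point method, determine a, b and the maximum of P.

Feasible corners and P = -7a + 5b:
  (0, 11) → P = 55
  (0, 0) → P = 0
  (99/5, 0) → P = -693/5
The feasible region is unbounded (it extends along (11, 12), (8, 5)), but P strictly decreases along every unbounded feasible direction, so there is no improving ray and the maximum is attained at a vertex.

The binding constraints are a = 0 and 12a - 11b = -121.
Solving simultaneously gives a = 0, b = 11.

a = 0, b = 11, maximum P = 55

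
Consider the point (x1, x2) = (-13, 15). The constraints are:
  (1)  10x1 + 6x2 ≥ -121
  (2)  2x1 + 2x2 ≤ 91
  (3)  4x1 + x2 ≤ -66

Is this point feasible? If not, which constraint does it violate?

Constraint (3): 4x1 + x2 = -37, which is not ≤ -66. All other constraints are satisfied.

not feasible — violates (3)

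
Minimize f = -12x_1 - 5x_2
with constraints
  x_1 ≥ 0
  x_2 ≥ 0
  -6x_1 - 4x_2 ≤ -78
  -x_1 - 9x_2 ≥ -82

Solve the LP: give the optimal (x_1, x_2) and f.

x_1 = 82, x_2 = 0, minimum f = -984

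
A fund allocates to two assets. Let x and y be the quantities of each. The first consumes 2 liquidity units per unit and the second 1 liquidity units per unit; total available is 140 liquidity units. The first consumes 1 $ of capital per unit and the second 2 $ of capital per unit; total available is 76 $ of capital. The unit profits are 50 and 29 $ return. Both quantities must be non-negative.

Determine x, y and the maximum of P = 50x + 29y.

x = 68, y = 4, maximum P = 3516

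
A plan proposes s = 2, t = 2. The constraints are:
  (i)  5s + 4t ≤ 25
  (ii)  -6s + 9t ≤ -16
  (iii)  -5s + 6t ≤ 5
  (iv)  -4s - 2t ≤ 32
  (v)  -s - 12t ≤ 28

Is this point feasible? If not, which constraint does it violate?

Constraint (ii): -6s + 9t = 6, which is not ≤ -16. All other constraints are satisfied.

not feasible — violates (ii)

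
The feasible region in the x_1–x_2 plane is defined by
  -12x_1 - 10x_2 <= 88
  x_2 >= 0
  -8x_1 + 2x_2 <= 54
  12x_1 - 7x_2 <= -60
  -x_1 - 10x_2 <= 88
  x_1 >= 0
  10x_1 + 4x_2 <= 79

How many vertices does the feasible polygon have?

3

The feasible vertices (each the meet of two boundaries and inside every other half-plane) are:
  (0, 60/7)
  (313/118, 774/59)
  (0, 79/4)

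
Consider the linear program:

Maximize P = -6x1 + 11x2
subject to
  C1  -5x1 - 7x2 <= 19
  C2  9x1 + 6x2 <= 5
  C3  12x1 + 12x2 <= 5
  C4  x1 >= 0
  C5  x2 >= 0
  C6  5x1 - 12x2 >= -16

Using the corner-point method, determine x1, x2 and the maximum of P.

x1 = 0, x2 = 5/12, maximum P = 55/12

Corner points and P = -6x1 + 11x2:
  (0, 5/12) → P = 55/12
  (5/12, 0) → P = -5/2
  (0, 0) → P = 0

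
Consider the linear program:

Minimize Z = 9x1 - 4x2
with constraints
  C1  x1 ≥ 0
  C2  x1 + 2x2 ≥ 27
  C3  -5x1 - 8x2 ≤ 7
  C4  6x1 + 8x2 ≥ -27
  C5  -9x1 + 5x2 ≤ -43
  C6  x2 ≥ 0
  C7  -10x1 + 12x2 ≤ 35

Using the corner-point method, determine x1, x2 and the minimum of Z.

Feasible corners and Z = 9x1 - 4x2:
  (221/23, 200/23) → Z = 1189/23
  (27, 0) → Z = 243
  (691/58, 745/58) → Z = 3239/58
The feasible region is unbounded (it extends along (6, 5), (1, 0)), but Z strictly increases along every unbounded feasible direction, so there is no improving ray and the minimum is attained at a vertex.

The optimum lies where x1 + 2x2 = 27 and -9x1 + 5x2 = -43.
Solving simultaneously gives x1 = 221/23, x2 = 200/23.

x1 = 221/23, x2 = 200/23, minimum Z = 1189/23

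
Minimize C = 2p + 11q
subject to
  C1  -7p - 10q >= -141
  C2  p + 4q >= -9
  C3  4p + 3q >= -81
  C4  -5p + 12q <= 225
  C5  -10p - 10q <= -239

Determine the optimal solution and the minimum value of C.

Vertices and C = 2p + 11q:
  (109/3, -34/3) → C = -52
  (98/3, -263/30) → C = -311/10
  (523/15, -329/30) → C = -509/10

p = 109/3, q = -34/3, minimum C = -52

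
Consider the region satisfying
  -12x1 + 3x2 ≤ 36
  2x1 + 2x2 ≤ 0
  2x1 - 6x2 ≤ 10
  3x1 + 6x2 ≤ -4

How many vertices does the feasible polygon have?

Of the 6 pairwise boundary intersections, those satisfying every inequality are:
  (-41/11, -32/11)
  (-76/27, 20/27)
  (6/5, -19/15)

3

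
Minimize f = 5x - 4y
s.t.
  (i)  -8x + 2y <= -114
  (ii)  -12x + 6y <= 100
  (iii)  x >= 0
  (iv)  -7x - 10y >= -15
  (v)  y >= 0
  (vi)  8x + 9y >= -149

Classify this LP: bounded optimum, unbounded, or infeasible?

infeasible

The boundaries -8x + 2y = -114 and -12x + 6y = 100 meet at (221/6, 271/3), but that point violates -7x - 10y ≥ -15. Every candidate vertex is excluded by some other constraint, so the feasible region is empty.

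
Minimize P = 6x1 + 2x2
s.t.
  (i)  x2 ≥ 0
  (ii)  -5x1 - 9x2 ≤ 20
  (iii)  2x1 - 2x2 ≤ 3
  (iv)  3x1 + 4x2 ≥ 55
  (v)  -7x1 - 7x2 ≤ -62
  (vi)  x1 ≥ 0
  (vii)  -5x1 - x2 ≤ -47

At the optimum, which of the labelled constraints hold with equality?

(iv) and (vii)

Feasible corners and P = 6x1 + 2x2:
  (61/7, 101/14) → P = 467/7
  (133/17, 134/17) → P = 1066/17
  (0, 47) → P = 94
The feasible region is unbounded (it extends along (0, 1), (1, 1)), but P strictly increases along every unbounded feasible direction, so there is no improving ray and the minimum is attained at a vertex.

The minimum is at (133/17, 134/17). Substituting into each constraint, equality holds for (iv) and (vii); the remaining constraints have slack.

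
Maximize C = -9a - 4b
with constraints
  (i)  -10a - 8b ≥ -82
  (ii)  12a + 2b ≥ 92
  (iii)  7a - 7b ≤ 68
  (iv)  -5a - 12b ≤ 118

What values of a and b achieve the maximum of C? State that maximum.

Corner points and C = -9a - 4b:
  (143/19, 16/19) → C = -1351/19
  (559/63, -53/63) → C = -4819/63
  (390/49, -86/49) → C = -3166/49

a = 390/49, b = -86/49, maximum C = -3166/49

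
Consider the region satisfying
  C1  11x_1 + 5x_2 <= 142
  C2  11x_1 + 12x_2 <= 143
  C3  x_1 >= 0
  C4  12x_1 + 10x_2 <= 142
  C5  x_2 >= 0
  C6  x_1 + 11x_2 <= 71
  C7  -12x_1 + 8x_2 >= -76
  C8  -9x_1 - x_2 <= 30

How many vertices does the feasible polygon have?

Pairwise boundary intersections that survive every other constraint:
  (137/17, 77/17)
  (721/109, 638/109)
  (0, 0)
  (0, 71/11)
  (79/9, 11/3)
  (19/3, 0)

6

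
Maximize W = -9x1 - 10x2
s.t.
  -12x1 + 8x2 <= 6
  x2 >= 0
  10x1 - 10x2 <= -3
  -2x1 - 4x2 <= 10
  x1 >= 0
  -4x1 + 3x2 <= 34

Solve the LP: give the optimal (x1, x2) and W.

x1 = 0, x2 = 3/10, maximum W = -3

Vertices and W = -9x1 - 10x2:
  (0, 3/4) → W = -15/2
  (127/2, 96) → W = -3063/2
  (0, 3/10) → W = -3
The feasible region is unbounded (it extends along (3, 4), (1, 1)), but W strictly decreases along every unbounded feasible direction, so there is no improving ray and the maximum is attained at a vertex.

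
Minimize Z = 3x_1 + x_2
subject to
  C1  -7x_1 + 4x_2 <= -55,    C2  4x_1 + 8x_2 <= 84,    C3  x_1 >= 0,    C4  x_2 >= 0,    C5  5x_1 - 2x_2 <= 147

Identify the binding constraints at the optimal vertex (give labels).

C1 and C4

Corner points and Z = 3x_1 + x_2:
  (97/9, 46/9) → Z = 337/9
  (55/7, 0) → Z = 165/7
  (21, 0) → Z = 63

The minimum is at (55/7, 0). Substituting into each constraint, equality holds for C1 and C4; the remaining constraints have slack.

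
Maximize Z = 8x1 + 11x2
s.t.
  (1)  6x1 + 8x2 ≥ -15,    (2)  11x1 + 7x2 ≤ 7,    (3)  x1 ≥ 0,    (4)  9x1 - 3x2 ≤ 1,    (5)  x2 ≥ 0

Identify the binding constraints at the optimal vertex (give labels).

(2) and (3)

Extreme points and Z = 8x1 + 11x2:
  (0, 1) → Z = 11
  (7/24, 13/24) → Z = 199/24
  (0, 0) → Z = 0
  (1/9, 0) → Z = 8/9

The maximum is at (0, 1). Substituting into each constraint, equality holds for (2) and (3); the remaining constraints have slack.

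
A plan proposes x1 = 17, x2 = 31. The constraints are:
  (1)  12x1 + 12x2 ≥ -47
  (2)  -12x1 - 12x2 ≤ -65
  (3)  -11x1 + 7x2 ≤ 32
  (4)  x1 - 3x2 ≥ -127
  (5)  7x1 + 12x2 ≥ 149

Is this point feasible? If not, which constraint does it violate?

(1): 576 ≥ -47 ✓
(2): -576 ≤ -65 ✓
(3): 30 ≤ 32 ✓
(4): -76 ≥ -127 ✓
(5): 491 ≥ 149 ✓

feasible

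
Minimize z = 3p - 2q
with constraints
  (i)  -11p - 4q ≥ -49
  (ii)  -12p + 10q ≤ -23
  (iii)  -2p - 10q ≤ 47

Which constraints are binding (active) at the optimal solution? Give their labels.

Extreme points and z = 3p - 2q:
  (291/79, 335/158) → z = 538/79
  (113/17, -205/34) → z = 32
  (-12/7, -61/14) → z = 25/7

The minimum is at (-12/7, -61/14). Substituting into each constraint, equality holds for (ii) and (iii); the remaining constraints have slack.

(ii) and (iii)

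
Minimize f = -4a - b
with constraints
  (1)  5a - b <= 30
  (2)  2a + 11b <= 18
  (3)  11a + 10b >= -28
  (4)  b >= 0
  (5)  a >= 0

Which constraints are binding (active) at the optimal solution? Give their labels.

(1) and (2)

Corner points and f = -4a - b:
  (116/19, 10/19) → f = -474/19
  (6, 0) → f = -24
  (0, 18/11) → f = -18/11
  (0, 0) → f = 0

The minimum is at (116/19, 10/19). Substituting into each constraint, equality holds for (1) and (2); the remaining constraints have slack.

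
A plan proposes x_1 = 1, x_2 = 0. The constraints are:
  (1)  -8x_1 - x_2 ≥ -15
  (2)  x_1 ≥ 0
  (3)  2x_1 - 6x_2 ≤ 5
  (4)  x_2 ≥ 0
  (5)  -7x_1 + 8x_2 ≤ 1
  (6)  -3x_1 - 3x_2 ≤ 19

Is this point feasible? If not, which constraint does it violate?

(1): -8 ≥ -15 ✓
(2): 1 ≥ 0 ✓
(3): 2 ≤ 5 ✓
(4): 0 ≥ 0 ✓
(5): -7 ≤ 1 ✓
(6): -3 ≤ 19 ✓

feasible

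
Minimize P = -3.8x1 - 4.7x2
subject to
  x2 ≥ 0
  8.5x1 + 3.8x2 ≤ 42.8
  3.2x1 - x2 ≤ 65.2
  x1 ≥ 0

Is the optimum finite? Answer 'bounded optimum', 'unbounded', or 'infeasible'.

Feasible corners and P = -3.8x1 - 4.7x2:
  (428/85, 0) → P = -8132/425
  (0, 0) → P = 0
  (0, 214/19) → P = -5029/95
The feasible region has finitely many vertices and no improving ray; the minimum is -5029/95 at (0, 214/19).

bounded optimum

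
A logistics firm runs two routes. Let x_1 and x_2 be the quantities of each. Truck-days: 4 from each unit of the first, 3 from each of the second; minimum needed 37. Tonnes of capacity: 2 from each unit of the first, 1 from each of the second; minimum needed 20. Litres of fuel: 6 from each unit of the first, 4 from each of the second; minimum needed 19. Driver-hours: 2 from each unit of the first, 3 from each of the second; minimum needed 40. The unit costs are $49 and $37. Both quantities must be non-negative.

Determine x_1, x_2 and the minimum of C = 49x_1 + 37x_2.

Feasible corners and C = 49x_1 + 37x_2:
  (0, 20) → C = 740
  (20, 0) → C = 980
  (5, 10) → C = 615
The feasible region is unbounded (it extends along (0, 1), (1, 0)), but C strictly increases along every unbounded feasible direction, so there is no improving ray and the minimum is attained at a vertex.

x_1 = 5, x_2 = 10, minimum C = 615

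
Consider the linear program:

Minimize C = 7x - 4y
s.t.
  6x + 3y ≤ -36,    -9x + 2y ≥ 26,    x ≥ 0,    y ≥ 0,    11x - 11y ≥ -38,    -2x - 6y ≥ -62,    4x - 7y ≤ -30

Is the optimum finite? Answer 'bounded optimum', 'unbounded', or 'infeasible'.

infeasible

The boundaries -2x - 6y = -62 and 4x - 7y = -30 meet at (127/19, 154/19), but that point violates 6x + 3y ≤ -36. Every candidate vertex is excluded by some other constraint, so the feasible region is empty.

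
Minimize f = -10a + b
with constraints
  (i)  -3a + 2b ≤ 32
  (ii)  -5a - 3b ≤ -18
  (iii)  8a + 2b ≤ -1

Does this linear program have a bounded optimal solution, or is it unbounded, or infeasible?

Feasible corners and f = -10a + b:
  (-60/19, 214/19) → f = 814/19
  (-3, 23/2) → f = 83/2
  (-39/14, 149/14) → f = 77/2
The feasible region has finitely many vertices and no improving ray; the minimum is 77/2 at (-39/14, 149/14).

bounded optimum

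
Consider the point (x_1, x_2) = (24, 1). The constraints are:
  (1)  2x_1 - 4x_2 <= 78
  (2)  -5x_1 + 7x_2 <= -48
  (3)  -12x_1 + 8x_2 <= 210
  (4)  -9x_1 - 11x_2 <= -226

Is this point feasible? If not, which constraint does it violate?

feasible

(1): 44 ≤ 78 ✓
(2): -113 ≤ -48 ✓
(3): -280 ≤ 210 ✓
(4): -227 ≤ -226 ✓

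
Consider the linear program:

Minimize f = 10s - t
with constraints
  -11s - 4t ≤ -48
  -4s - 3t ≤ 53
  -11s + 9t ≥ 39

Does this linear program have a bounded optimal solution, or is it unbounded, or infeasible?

unbounded

From the feasible point (276/143, 87/13), moving in the direction (-4, 11) keeps every constraint satisfied while f decreases without bound.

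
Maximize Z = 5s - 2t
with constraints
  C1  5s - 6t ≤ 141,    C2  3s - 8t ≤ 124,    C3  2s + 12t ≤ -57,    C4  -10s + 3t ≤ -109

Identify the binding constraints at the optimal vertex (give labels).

Feasible corners and Z = 5s - 2t:
  (192/11, -197/22) → Z = 1157/11
  (75/4, -63/8) → Z = 219/2
  (500/71, -913/71) → Z = 4326/71
  (379/42, -394/63) → Z = 7261/126

The maximum is at (75/4, -63/8). Substituting into each constraint, equality holds for C1 and C3; the remaining constraints have slack.

C1 and C3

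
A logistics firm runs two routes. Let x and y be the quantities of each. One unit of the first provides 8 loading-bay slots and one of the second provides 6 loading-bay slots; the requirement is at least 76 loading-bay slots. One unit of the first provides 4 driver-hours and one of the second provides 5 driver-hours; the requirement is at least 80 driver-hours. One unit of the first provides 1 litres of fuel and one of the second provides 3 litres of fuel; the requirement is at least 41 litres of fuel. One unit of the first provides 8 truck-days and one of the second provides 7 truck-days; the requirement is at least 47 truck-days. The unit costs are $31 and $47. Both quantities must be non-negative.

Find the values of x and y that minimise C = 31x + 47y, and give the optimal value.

The feasible region is unbounded (it extends along (0, 1), (1, 0)), but C strictly increases along every unbounded feasible direction, so there is no improving ray and the minimum is attained at a vertex.

The binding constraints are 4x + 5y = 80 and x + 3y = 41.
Solving simultaneously gives x = 5, y = 12.

x = 5, y = 12, minimum C = 719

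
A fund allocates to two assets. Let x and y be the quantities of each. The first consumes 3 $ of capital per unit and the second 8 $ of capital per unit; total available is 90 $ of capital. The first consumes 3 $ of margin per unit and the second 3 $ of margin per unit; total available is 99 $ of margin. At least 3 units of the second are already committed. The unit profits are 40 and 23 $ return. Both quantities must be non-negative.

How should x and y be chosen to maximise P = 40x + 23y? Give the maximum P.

x = 22, y = 3, maximum P = 949

Extreme points and P = 40x + 23y:
  (0, 45/4) → P = 1035/4
  (0, 3) → P = 69
  (22, 3) → P = 949

The binding constraints are 3x + 8y = 90 and y = 3.
Solving simultaneously gives x = 22, y = 3.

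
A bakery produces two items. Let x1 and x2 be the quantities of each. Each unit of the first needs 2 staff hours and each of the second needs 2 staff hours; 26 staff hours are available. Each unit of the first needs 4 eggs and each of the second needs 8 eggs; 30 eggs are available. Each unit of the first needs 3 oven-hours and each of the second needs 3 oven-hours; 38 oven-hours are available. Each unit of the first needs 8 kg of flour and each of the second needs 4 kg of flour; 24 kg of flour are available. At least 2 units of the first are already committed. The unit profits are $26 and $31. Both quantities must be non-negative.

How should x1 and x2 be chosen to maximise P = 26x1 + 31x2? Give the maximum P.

x1 = 2, x2 = 2, maximum P = 114

Feasible corners and P = 26x1 + 31x2:
  (3, 0) → P = 78
  (2, 0) → P = 52
  (2, 2) → P = 114

The binding constraints are 8x1 + 4x2 = 24 and x1 = 2.
Solving simultaneously gives x1 = 2, x2 = 2.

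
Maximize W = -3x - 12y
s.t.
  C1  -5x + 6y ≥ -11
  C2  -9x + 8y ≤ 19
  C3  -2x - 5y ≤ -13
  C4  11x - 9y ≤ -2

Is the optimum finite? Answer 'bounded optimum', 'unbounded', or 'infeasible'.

Corner points and W = -3x - 12y:
  (9/61, 155/61) → W = -1887/61
  (155/7, 191/7) → W = -2757/7
  (107/73, 147/73) → W = -2085/73
The feasible region has finitely many vertices and no improving ray; the maximum is -2085/73 at (107/73, 147/73).

bounded optimum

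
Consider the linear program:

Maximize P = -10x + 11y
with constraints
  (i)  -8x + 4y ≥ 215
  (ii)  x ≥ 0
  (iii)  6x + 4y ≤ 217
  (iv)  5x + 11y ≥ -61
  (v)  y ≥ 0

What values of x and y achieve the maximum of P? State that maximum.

Extreme points and P = -10x + 11y:
  (0, 215/4) → P = 2365/4
  (1/7, 1513/28) → P = 16603/28
  (0, 217/4) → P = 2387/4

x = 0, y = 217/4, maximum P = 2387/4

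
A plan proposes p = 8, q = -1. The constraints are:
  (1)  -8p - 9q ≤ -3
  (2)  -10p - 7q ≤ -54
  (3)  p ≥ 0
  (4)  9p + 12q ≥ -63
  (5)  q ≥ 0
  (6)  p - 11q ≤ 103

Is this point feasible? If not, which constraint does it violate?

not feasible — violates (5)

Constraint (5): q = -1, which is not ≥ 0. All other constraints are satisfied.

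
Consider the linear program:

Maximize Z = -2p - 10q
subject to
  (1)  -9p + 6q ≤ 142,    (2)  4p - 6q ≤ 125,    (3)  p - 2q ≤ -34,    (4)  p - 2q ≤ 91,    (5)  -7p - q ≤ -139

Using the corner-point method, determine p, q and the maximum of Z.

p = 244/15, q = 377/15, maximum Z = -4258/15

The feasible region is unbounded (it extends along (3, 2), (2, 3)), but Z strictly decreases along every unbounded feasible direction, so there is no improving ray and the maximum is attained at a vertex.

The optimum lies where p - 2q = -34 and -7p - q = -139.
Solving simultaneously gives p = 244/15, q = 377/15.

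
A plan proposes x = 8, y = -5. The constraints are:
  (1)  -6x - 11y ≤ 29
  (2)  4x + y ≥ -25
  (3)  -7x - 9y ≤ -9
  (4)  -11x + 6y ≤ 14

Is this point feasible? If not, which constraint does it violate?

(1): 7 ≤ 29 ✓
(2): 27 ≥ -25 ✓
(3): -11 ≤ -9 ✓
(4): -118 ≤ 14 ✓

feasible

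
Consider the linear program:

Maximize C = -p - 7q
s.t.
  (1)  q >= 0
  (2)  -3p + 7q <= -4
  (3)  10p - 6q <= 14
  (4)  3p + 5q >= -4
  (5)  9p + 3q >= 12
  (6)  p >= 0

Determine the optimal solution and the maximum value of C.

Feasible corners and C = -p - 7q:
  (4/3, 0) → C = -4/3
  (7/5, 0) → C = -7/5
  (37/26, 1/26) → C = -22/13

At the optimal vertex, q = 0 and -3p + 7q = -4.
Solving simultaneously gives p = 4/3, q = 0.

p = 4/3, q = 0, maximum C = -4/3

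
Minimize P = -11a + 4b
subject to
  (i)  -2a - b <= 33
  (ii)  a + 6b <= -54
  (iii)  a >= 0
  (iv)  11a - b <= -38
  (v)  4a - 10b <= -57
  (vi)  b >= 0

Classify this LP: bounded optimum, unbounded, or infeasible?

The boundaries a = 0 and 11a - b = -38 meet at (0, 38), but that point violates a + 6b ≤ -54. Every candidate vertex is excluded by some other constraint, so the feasible region is empty.

infeasible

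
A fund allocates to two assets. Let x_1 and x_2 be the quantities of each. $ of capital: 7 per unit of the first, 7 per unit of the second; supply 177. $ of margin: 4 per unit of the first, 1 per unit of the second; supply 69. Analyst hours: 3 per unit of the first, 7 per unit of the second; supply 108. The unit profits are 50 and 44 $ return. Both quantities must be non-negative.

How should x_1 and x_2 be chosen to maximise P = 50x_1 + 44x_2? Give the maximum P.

x_1 = 15, x_2 = 9, maximum P = 1146

Feasible corners and P = 50x_1 + 44x_2:
  (0, 0) → P = 0
  (0, 108/7) → P = 4752/7
  (69/4, 0) → P = 1725/2
  (15, 9) → P = 1146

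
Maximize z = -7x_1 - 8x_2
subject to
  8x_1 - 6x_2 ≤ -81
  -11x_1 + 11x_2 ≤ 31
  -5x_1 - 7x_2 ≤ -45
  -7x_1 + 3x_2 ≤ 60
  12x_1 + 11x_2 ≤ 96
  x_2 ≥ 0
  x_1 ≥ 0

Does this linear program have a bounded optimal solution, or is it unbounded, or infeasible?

The boundaries -11x_1 + 11x_2 = 31 and -5x_1 - 7x_2 = -45 meet at (139/66, 325/66), but that point violates 8x_1 - 6x_2 ≤ -81. Every candidate vertex is excluded by some other constraint, so the feasible region is empty.

infeasible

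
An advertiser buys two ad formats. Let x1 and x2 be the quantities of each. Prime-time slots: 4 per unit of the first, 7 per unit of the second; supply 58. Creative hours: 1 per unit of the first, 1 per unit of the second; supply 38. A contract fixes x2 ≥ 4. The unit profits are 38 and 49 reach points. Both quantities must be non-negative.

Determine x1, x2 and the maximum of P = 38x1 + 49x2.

x1 = 15/2, x2 = 4, maximum P = 481

Vertices and P = 38x1 + 49x2:
  (0, 58/7) → P = 406
  (0, 4) → P = 196
  (15/2, 4) → P = 481

At the optimal vertex, 4x1 + 7x2 = 58 and x2 = 4.
Solving simultaneously gives x1 = 15/2, x2 = 4.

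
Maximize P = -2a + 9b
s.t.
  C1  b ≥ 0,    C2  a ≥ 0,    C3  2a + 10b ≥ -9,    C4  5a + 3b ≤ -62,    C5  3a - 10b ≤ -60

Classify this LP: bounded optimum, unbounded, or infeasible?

The boundaries a = 0 and 3a - 10b = -60 meet at (0, 6), but that point violates 5a + 3b ≤ -62. Every candidate vertex is excluded by some other constraint, so the feasible region is empty.

infeasible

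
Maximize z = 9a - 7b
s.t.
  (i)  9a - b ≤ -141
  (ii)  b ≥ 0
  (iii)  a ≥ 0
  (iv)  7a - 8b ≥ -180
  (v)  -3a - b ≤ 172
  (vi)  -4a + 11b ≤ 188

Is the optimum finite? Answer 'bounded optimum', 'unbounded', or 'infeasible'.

infeasible

The boundaries 9a - b = -141 and b = 0 meet at (-47/3, 0), but that point violates a ≥ 0. Every candidate vertex is excluded by some other constraint, so the feasible region is empty.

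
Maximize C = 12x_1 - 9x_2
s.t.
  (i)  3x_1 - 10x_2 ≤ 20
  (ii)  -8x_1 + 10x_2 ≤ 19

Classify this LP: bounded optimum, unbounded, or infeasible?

From the feasible point (-39/5, -217/50), moving in the direction (10, 8) keeps every constraint satisfied while C increases without bound.

unbounded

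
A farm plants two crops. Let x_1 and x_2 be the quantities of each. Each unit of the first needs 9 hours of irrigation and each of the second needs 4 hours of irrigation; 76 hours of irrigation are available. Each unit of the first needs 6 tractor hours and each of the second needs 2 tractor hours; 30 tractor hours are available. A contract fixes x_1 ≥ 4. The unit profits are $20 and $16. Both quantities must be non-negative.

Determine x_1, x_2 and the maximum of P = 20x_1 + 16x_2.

Feasible corners and P = 20x_1 + 16x_2:
  (5, 0) → P = 100
  (4, 0) → P = 80
  (4, 3) → P = 128

At the optimal vertex, 6x_1 + 2x_2 = 30 and x_1 = 4.
Solving simultaneously gives x_1 = 4, x_2 = 3.

x_1 = 4, x_2 = 3, maximum P = 128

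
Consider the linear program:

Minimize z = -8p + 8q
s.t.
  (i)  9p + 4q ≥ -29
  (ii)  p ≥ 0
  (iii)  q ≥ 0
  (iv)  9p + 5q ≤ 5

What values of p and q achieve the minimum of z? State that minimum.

p = 5/9, q = 0, minimum z = -40/9

Extreme points and z = -8p + 8q:
  (0, 0) → z = 0
  (0, 1) → z = 8
  (5/9, 0) → z = -40/9

At the optimal vertex, q = 0 and 9p + 5q = 5.
Solving simultaneously gives p = 5/9, q = 0.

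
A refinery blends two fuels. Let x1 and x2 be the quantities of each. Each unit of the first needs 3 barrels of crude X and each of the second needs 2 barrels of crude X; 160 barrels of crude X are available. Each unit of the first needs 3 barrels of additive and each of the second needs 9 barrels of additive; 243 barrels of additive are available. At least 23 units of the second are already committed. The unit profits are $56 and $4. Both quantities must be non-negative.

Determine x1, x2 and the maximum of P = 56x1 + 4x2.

x1 = 12, x2 = 23, maximum P = 764

At the optimal vertex, 3x1 + 9x2 = 243 and x2 = 23.
Solving simultaneously gives x1 = 12, x2 = 23.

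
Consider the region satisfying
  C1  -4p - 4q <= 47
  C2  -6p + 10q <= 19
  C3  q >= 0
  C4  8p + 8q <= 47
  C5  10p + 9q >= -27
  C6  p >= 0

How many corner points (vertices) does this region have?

The feasible vertices (each the meet of two boundaries and inside every other half-plane) are:
  (159/64, 217/64)
  (0, 19/10)
  (47/8, 0)
  (0, 0)

4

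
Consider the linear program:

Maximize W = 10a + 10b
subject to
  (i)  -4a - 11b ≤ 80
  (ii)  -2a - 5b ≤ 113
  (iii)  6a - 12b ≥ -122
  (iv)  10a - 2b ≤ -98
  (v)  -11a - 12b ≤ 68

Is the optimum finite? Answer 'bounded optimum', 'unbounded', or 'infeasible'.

Corner points and W = 10a + 10b:
  (-233/27, 158/27) → W = -250/9
  (-190/17, 467/102) → W = -3365/51
  (-656/71, 199/71) → W = -4570/71
The feasible region has finitely many vertices and no improving ray; the maximum is -250/9 at (-233/27, 158/27).

bounded optimum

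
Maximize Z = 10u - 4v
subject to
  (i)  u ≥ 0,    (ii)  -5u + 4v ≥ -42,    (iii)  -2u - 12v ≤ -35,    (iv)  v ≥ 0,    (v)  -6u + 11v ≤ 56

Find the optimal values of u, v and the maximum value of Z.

u = 686/31, v = 532/31, maximum Z = 4732/31

Extreme points and Z = 10u - 4v:
  (0, 35/12) → Z = -35/3
  (0, 56/11) → Z = -224/11
  (161/17, 91/68) → Z = 1519/17
  (686/31, 532/31) → Z = 4732/31

The binding constraints are -5u + 4v = -42 and -6u + 11v = 56.
Solving simultaneously gives u = 686/31, v = 532/31.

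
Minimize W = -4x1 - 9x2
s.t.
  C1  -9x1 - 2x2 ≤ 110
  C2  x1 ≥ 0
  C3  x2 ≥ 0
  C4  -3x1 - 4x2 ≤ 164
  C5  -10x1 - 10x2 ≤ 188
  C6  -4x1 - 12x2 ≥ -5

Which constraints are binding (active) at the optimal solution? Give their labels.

Vertices and W = -4x1 - 9x2:
  (0, 0) → W = 0
  (0, 5/12) → W = -15/4
  (5/4, 0) → W = -5

The minimum is at (5/4, 0). Substituting into each constraint, equality holds for C3 and C6; the remaining constraints have slack.

C3 and C6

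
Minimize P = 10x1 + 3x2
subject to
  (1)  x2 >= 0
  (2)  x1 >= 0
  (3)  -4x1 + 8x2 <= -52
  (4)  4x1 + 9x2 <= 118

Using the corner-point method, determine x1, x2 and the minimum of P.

x1 = 13, x2 = 0, minimum P = 130

Extreme points and P = 10x1 + 3x2:
  (13, 0) → P = 130
  (59/2, 0) → P = 295
  (353/17, 66/17) → P = 3728/17

The optimum lies where x2 = 0 and -4x1 + 8x2 = -52.
Solving simultaneously gives x1 = 13, x2 = 0.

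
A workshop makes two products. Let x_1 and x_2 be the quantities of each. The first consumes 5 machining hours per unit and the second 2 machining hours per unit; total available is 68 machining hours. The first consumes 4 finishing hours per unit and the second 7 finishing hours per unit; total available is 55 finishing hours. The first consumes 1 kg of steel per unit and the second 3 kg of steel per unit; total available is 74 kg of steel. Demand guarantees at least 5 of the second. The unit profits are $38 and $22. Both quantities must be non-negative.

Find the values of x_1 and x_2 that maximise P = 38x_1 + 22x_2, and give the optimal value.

x_1 = 5, x_2 = 5, maximum P = 300

Extreme points and P = 38x_1 + 22x_2:
  (0, 55/7) → P = 1210/7
  (0, 5) → P = 110
  (5, 5) → P = 300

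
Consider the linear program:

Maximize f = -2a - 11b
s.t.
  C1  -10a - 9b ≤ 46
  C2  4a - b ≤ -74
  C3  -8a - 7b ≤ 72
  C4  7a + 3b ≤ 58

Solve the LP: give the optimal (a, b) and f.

Vertices and f = -2a - 11b:
  (-356/23, 278/23) → f = -102
  (-163, 176) → f = -1610
  (-164/19, 750/19) → f = -7922/19
The feasible region is unbounded (it extends along (-7, 8), (-3, 7)), but f strictly decreases along every unbounded feasible direction, so there is no improving ray and the maximum is attained at a vertex.

The optimum lies where -10a - 9b = 46 and 4a - b = -74.
Solving simultaneously gives a = -356/23, b = 278/23.

a = -356/23, b = 278/23, maximum f = -102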